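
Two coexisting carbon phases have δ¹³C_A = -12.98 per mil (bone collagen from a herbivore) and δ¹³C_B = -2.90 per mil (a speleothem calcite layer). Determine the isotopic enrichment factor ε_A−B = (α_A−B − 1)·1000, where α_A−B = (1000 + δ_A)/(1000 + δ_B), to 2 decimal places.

-10.11 per mil

α_A−B = (1000 + -12.98) / (1000 + -2.90) = 987.02 / 997.10 = 0.989891
ε_A−B = (0.989891 − 1) × 1000 = -10.109 per mil
(The approximation ε ≈ δ_A − δ_B would give -10.08 per mil.)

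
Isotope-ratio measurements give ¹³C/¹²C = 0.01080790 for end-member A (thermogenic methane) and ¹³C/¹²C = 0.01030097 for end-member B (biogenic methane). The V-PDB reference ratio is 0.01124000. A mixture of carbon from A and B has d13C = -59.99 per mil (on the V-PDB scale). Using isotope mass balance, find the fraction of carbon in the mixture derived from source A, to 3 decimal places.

0.522

δ_A = (0.01080790/0.01124000 − 1)×1000 = (0.961557 − 1)×1000 = -38.443 per mil
δ_B = (0.01030097/0.01124000 − 1)×1000 = (0.916456 − 1)×1000 = -83.544 per mil
f_A = (δ_mix − δ_B)/(δ_A − δ_B) = (-59.99 − (-83.544))/(-38.443 − (-83.544))
f_A = 23.554 / 45.101 = 0.5222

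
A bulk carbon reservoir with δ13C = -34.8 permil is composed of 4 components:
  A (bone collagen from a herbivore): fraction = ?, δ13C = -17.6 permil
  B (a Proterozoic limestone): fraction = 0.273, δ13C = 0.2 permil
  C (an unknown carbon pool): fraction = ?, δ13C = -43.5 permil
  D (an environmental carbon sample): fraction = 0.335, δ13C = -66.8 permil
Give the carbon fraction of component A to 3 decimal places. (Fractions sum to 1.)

0.177

Let f_A and f_C be the unknown fractions; fractions sum to 1 so f_A + f_C = 0.392.
Mass balance: Σ fᵢ·δᵢ = δ_bulk ⇒ f_A·(-17.6) + f_C·(-43.5) = -34.8 − (-22.323) = -12.477
Substitute f_C = 0.392 − f_A:
f_A·(-17.6 − -43.5) = -12.477 − 0.392×(-43.5) = 4.575
f_A = 4.575 / 25.9 = 0.1767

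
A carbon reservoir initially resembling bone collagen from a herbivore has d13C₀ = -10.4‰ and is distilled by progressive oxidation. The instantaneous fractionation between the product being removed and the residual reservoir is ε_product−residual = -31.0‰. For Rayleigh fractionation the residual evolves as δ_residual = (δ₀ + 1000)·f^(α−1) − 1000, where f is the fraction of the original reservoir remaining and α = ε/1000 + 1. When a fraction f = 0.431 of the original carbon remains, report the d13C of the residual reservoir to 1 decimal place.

15.8‰

Rayleigh residual: δ_res = (δ₀ + 1000)·f^(α−1) − 1000
α = ε/1000 + 1 = 0.96900, so α − 1 = -0.03100
f^(α−1) = 0.431^(-0.03100) = 1.026434
δ_res = (-10.4 + 1000) × 1.026434 − 1000 = 1015.759 − 1000 = 15.76‰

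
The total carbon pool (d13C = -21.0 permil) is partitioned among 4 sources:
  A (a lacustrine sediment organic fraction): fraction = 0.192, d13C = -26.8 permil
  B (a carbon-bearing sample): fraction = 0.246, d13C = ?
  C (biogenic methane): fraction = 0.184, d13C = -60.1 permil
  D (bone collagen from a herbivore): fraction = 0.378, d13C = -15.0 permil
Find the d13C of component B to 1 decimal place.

Isotope mass balance: δ_bulk = Σ fᵢ·δᵢ.
-21.0 = 0.192×(-26.8) + 0.246×δ_B + 0.184×(-60.1) + 0.378×(-15.0)
0.246·δ_B = -21.0 − (-21.874) = 0.874
δ_B = 0.874 / 0.246 = 3.55 permil

3.6 permil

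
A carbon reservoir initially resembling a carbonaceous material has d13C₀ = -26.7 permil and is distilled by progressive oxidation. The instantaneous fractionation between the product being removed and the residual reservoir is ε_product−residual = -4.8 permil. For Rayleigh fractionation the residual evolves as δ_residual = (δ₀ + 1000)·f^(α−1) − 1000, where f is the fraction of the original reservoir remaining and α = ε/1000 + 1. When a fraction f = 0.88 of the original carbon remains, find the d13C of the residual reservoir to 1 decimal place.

-26.1 permil

Rayleigh residual: δ_res = (δ₀ + 1000)·f^(α−1) − 1000
α = ε/1000 + 1 = 0.99520, so α − 1 = -0.00480
f^(α−1) = 0.88^(-0.00480) = 1.000614
δ_res = (-26.7 + 1000) × 1.000614 − 1000 = 973.897 − 1000 = -26.10 permil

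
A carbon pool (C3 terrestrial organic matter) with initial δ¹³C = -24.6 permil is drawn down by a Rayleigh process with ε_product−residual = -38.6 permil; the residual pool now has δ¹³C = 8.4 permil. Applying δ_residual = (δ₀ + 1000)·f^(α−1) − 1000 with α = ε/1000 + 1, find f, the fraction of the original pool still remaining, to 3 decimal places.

α − 1 = ε/1000 = -0.0386
(δ_res + 1000)/(δ₀ + 1000) = (8.4 + 1000)/(-24.6 + 1000) = 1008.4/975.4 = 1.033832
f = 1.033832^(1/-0.0386) = exp(ln(1.033832)/-0.0386) = exp(0.03327/-0.0386)
f = exp(-0.8620) = 0.4223

0.422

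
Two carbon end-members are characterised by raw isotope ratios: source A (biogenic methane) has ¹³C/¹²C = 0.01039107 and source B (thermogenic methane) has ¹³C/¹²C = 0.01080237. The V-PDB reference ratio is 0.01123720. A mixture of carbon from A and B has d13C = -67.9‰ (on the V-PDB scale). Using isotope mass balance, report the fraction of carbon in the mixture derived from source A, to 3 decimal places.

δ_A = (0.01039107/0.01123720 − 1)×1000 = (0.924703 − 1)×1000 = -75.297‰
δ_B = (0.01080237/0.01123720 − 1)×1000 = (0.961304 − 1)×1000 = -38.696‰
f_A = (δ_mix − δ_B)/(δ_A − δ_B) = (-67.9 − (-38.696))/(-75.297 − (-38.696))
f_A = -29.204 / -36.602 = 0.7979

0.798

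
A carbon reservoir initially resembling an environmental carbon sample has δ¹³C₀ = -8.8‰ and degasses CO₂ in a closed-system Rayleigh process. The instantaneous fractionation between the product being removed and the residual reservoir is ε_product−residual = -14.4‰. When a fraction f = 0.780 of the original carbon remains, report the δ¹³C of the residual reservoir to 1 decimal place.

-5.2‰

Rayleigh residual: δ_res = (δ₀ + 1000)·f^(α−1) − 1000
α = ε/1000 + 1 = 0.98560, so α − 1 = -0.01440
f^(α−1) = 0.780^(-0.01440) = 1.003584
δ_res = (-8.8 + 1000) × 1.003584 − 1000 = 994.753 − 1000 = -5.25‰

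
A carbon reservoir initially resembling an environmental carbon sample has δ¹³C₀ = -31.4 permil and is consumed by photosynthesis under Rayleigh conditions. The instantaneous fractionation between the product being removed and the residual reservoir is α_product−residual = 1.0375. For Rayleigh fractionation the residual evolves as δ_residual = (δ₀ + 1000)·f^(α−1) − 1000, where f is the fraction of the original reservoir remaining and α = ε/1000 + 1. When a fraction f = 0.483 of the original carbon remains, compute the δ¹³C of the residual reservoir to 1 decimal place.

Rayleigh residual: δ_res = (δ₀ + 1000)·f^(α−1) − 1000
α − 1 = 0.03750
f^(α−1) = 0.483^(0.03750) = 0.973079
δ_res = (-31.4 + 1000) × 0.973079 − 1000 = 942.524 − 1000 = -57.48 permil

-57.5 permil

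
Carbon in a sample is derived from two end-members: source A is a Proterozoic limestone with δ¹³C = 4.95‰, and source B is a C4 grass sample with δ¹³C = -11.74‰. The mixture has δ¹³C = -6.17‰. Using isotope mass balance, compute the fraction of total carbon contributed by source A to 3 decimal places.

0.334

δ_mix = f_A·δ_A + (1 − f_A)·δ_B  ⇒  f_A = (δ_mix − δ_B)/(δ_A − δ_B)
f_A = (-6.17 − (-11.74)) / (4.95 − (-11.74))
f_A = 5.57 / 16.69 = 0.3337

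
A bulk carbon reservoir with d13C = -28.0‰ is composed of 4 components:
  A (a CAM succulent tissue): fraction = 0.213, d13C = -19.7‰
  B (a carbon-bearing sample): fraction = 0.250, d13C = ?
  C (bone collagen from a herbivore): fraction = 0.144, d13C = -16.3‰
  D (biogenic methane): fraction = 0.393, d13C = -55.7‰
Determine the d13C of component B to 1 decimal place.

1.7‰

Isotope mass balance: δ_bulk = Σ fᵢ·δᵢ.
-28.0 = 0.213×(-19.7) + 0.250×δ_B + 0.144×(-16.3) + 0.393×(-55.7)
0.250·δ_B = -28.0 − (-28.433) = 0.433
δ_B = 0.433 / 0.250 = 1.73‰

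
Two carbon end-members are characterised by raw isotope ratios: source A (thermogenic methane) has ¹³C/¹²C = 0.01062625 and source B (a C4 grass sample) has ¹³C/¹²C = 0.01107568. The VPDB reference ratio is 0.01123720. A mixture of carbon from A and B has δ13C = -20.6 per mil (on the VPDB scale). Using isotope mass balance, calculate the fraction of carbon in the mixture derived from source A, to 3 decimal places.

δ_A = (0.01062625/0.01123720 − 1)×1000 = (0.945631 − 1)×1000 = -54.369 per mil
δ_B = (0.01107568/0.01123720 − 1)×1000 = (0.985626 − 1)×1000 = -14.374 per mil
f_A = (δ_mix − δ_B)/(δ_A − δ_B) = (-20.6 − (-14.374))/(-54.369 − (-14.374))
f_A = -6.226 / -39.995 = 0.1557

0.156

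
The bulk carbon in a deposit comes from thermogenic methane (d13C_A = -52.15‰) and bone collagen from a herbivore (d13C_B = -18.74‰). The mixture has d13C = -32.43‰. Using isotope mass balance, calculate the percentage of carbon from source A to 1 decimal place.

41.0%

δ_mix = f_A·δ_A + (1 − f_A)·δ_B  ⇒  f_A = (δ_mix − δ_B)/(δ_A − δ_B)
f_A = (-32.43 − (-18.74)) / (-52.15 − (-18.74))
f_A = -13.69 / -33.41 = 0.4098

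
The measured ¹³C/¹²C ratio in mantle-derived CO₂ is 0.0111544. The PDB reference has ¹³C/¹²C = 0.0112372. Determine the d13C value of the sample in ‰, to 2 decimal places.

d13C = (R_sample / R_standard − 1) × 1000
R_sample / R_standard = 0.0111544 / 0.0112372 = 0.992632
d13C = (0.992632 − 1) × 1000 = -7.368‰

-7.37‰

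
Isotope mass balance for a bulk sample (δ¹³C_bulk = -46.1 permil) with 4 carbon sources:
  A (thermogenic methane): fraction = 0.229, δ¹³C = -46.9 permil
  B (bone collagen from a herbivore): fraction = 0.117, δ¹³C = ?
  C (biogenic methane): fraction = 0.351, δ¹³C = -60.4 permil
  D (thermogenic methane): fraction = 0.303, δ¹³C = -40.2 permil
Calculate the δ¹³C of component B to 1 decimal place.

-16.9 permil

Isotope mass balance: δ_bulk = Σ fᵢ·δᵢ.
-46.1 = 0.229×(-46.9) + 0.117×δ_B + 0.351×(-60.4) + 0.303×(-40.2)
0.117·δ_B = -46.1 − (-44.121) = -1.979
δ_B = -1.979 / 0.117 = -16.91 permil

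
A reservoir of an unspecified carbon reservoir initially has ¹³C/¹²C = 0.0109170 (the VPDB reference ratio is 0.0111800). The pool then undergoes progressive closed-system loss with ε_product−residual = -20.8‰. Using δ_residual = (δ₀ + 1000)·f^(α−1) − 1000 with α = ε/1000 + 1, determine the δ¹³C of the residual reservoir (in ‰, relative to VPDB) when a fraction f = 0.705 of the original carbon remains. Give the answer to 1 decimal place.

δ₀ = (0.0109170/0.0111800 − 1)×1000 = (0.976476 − 1)×1000 = -23.524‰
α − 1 = ε/1000 = -0.0208
f^(α−1) = 0.705^(-0.0208) = 1.007297
δ_res = (-23.524 + 1000) × 1.007297 − 1000 = 983.601 − 1000 = -16.40‰

-16.4‰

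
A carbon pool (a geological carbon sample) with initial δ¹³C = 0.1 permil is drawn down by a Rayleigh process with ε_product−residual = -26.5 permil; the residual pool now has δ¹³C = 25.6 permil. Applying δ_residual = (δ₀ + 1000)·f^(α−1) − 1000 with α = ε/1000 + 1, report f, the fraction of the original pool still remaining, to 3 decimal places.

α − 1 = ε/1000 = -0.0265
(δ_res + 1000)/(δ₀ + 1000) = (25.6 + 1000)/(0.1 + 1000) = 1025.6/1000.1 = 1.025497
f = 1.025497^(1/-0.0265) = exp(ln(1.025497)/-0.0265) = exp(0.02518/-0.0265)
f = exp(-0.9501) = 0.3867

0.387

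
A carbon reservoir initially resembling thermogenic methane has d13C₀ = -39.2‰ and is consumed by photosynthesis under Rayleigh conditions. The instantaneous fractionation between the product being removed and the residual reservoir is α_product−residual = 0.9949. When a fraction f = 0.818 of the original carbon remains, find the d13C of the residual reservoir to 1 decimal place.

-38.2‰

Rayleigh residual: δ_res = (δ₀ + 1000)·f^(α−1) − 1000
α − 1 = -0.00510
f^(α−1) = 0.818^(-0.00510) = 1.001025
δ_res = (-39.2 + 1000) × 1.001025 − 1000 = 961.785 − 1000 = -38.22‰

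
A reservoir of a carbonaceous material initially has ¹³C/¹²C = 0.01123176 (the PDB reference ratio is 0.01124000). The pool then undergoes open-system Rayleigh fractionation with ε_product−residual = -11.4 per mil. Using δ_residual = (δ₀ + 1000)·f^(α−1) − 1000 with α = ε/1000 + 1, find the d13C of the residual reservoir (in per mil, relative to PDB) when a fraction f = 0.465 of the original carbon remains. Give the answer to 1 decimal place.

δ₀ = (0.01123176/0.01124000 − 1)×1000 = (0.999267 − 1)×1000 = -0.733 per mil
α − 1 = ε/1000 = -0.0114
f^(α−1) = 0.465^(-0.0114) = 1.008767
δ_res = (-0.733 + 1000) × 1.008767 − 1000 = 1008.028 − 1000 = 8.03 per mil

8.0 per mil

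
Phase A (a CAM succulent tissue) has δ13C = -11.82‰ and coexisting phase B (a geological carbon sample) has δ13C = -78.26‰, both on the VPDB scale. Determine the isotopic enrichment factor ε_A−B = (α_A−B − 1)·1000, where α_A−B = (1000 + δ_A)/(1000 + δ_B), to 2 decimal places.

α_A−B = (1000 + -11.82) / (1000 + -78.26) = 988.18 / 921.74 = 1.072081
ε_A−B = (1.072081 − 1) × 1000 = 72.081‰
(The approximation ε ≈ δ_A − δ_B would give 66.44‰.)

72.08‰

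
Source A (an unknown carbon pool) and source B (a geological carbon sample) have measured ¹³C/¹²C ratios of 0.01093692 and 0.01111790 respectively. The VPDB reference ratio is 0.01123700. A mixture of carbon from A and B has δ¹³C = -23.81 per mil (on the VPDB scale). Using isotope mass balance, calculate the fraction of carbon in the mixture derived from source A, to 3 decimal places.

δ_A = (0.01093692/0.01123700 − 1)×1000 = (0.973295 − 1)×1000 = -26.705 per mil
δ_B = (0.01111790/0.01123700 − 1)×1000 = (0.989401 − 1)×1000 = -10.599 per mil
f_A = (δ_mix − δ_B)/(δ_A − δ_B) = (-23.81 − (-10.599))/(-26.705 − (-10.599))
f_A = -13.211 / -16.106 = 0.8203

0.820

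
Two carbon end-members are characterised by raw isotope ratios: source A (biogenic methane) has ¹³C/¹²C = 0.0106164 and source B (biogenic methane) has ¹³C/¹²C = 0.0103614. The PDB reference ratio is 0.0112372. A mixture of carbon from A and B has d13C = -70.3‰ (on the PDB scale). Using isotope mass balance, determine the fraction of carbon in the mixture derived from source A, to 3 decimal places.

δ_A = (0.0106164/0.0112372 − 1)×1000 = (0.944755 − 1)×1000 = -55.245‰
δ_B = (0.0103614/0.0112372 − 1)×1000 = (0.922062 − 1)×1000 = -77.938‰
f_A = (δ_mix − δ_B)/(δ_A − δ_B) = (-70.3 − (-77.938))/(-55.245 − (-77.938))
f_A = 7.638 / 22.692 = 0.3366

0.337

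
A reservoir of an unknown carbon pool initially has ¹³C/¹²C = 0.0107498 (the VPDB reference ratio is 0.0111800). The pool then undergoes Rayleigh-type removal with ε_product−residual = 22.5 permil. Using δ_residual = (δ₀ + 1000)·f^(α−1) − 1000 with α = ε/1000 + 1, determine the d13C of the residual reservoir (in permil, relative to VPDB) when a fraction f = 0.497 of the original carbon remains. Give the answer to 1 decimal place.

δ₀ = (0.0107498/0.0111800 − 1)×1000 = (0.961521 − 1)×1000 = -38.479 permil
α − 1 = ε/1000 = 0.0225
f^(α−1) = 0.497^(0.0225) = 0.984392
δ_res = (-38.479 + 1000) × 0.984392 − 1000 = 946.513 − 1000 = -53.49 permil

-53.5 permil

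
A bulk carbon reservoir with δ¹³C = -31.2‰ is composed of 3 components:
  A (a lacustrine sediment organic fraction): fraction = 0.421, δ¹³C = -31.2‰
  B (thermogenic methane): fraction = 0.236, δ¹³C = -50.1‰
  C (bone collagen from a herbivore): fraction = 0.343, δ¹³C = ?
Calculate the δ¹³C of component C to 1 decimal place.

-18.2‰

Isotope mass balance: δ_bulk = Σ fᵢ·δᵢ.
-31.2 = 0.421×(-31.2) + 0.236×(-50.1) + 0.343×δ_C
0.343·δ_C = -31.2 − (-24.959) = -6.241
δ_C = -6.241 / 0.343 = -18.20‰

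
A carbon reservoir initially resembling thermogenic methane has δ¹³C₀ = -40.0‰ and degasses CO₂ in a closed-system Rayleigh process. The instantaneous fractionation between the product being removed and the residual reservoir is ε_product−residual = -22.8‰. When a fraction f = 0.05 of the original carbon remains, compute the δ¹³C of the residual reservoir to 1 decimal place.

Rayleigh residual: δ_res = (δ₀ + 1000)·f^(α−1) − 1000
α = ε/1000 + 1 = 0.97720, so α − 1 = -0.02280
f^(α−1) = 0.05^(-0.02280) = 1.070689
δ_res = (-40.0 + 1000) × 1.070689 − 1000 = 1027.862 − 1000 = 27.86‰

27.9‰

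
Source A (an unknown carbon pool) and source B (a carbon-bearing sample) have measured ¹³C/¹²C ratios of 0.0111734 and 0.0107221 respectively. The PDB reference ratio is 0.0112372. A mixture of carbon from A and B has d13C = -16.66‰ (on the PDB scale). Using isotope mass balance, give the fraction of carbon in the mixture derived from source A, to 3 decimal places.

δ_A = (0.0111734/0.0112372 − 1)×1000 = (0.994322 − 1)×1000 = -5.678‰
δ_B = (0.0107221/0.0112372 − 1)×1000 = (0.954161 − 1)×1000 = -45.839‰
f_A = (δ_mix − δ_B)/(δ_A − δ_B) = (-16.66 − (-45.839))/(-5.678 − (-45.839))
f_A = 29.179 / 40.161 = 0.7265

0.727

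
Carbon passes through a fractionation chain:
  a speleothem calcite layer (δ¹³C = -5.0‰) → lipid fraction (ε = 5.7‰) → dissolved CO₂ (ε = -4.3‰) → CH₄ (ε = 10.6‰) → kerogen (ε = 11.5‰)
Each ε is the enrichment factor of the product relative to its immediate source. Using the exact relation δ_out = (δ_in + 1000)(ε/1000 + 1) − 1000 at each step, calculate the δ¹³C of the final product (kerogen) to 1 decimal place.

step 1: δ = (-5.00 + 1000)·(5.7/1000 + 1) − 1000 = 0.67‰
step 2: δ = (0.67 + 1000)·(-4.3/1000 + 1) − 1000 = -3.63‰
step 3: δ = (-3.63 + 1000)·(10.6/1000 + 1) − 1000 = 6.93‰
step 4: δ = (6.93 + 1000)·(11.5/1000 + 1) − 1000 = 18.51‰

18.5‰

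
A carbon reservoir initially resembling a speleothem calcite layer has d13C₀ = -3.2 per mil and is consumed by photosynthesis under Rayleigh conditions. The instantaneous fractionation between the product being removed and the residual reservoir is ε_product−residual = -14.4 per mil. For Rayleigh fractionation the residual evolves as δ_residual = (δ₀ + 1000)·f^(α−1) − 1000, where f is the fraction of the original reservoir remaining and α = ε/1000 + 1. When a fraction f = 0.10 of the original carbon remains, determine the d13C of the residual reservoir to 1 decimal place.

Rayleigh residual: δ_res = (δ₀ + 1000)·f^(α−1) − 1000
α = ε/1000 + 1 = 0.98560, so α − 1 = -0.01440
f^(α−1) = 0.10^(-0.01440) = 1.033713
δ_res = (-3.2 + 1000) × 1.033713 − 1000 = 1030.405 − 1000 = 30.41 per mil

30.4 per mil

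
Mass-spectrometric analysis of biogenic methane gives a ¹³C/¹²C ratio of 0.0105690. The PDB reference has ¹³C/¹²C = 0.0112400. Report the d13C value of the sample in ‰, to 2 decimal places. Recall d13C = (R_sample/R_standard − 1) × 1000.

-59.70‰

d13C = (R_sample / R_standard − 1) × 1000
R_sample / R_standard = 0.0105690 / 0.0112400 = 0.940302
d13C = (0.940302 − 1) × 1000 = -59.698‰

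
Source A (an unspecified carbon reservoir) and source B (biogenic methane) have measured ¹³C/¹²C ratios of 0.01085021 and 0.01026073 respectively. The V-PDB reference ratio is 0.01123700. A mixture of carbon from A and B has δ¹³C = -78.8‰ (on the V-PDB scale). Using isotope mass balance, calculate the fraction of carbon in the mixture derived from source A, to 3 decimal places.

δ_A = (0.01085021/0.01123700 − 1)×1000 = (0.965579 − 1)×1000 = -34.421‰
δ_B = (0.01026073/0.01123700 − 1)×1000 = (0.913120 − 1)×1000 = -86.880‰
f_A = (δ_mix − δ_B)/(δ_A − δ_B) = (-78.8 − (-86.880))/(-34.421 − (-86.880))
f_A = 8.080 / 52.459 = 0.1540

0.154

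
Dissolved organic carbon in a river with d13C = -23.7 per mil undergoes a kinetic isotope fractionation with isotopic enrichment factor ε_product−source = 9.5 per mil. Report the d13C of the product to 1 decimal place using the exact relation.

Exactly, δ_product = (δ_source + 1000)·(ε/1000 + 1) − 1000.
δ_product = (-23.7 + 1000) × (9.5/1000 + 1) − 1000
δ_product = -14.43 per mil

-14.4 per mil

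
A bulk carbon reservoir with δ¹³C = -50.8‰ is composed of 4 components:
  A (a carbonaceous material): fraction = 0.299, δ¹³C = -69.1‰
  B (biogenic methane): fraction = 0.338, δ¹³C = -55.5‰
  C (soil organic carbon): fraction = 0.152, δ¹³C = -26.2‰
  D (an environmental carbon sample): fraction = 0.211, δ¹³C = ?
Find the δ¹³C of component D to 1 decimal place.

-35.1‰

Isotope mass balance: δ_bulk = Σ fᵢ·δᵢ.
-50.8 = 0.299×(-69.1) + 0.338×(-55.5) + 0.152×(-26.2) + 0.211×δ_D
0.211·δ_D = -50.8 − (-43.402) = -7.398
δ_D = -7.398 / 0.211 = -35.06‰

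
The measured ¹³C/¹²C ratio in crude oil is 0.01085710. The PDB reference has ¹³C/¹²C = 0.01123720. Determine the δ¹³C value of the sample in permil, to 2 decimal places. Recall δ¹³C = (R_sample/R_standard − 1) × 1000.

δ¹³C = (R_sample / R_standard − 1) × 1000
R_sample / R_standard = 0.01085710 / 0.01123720 = 0.966175
δ¹³C = (0.966175 − 1) × 1000 = -33.825 permil

-33.83 permil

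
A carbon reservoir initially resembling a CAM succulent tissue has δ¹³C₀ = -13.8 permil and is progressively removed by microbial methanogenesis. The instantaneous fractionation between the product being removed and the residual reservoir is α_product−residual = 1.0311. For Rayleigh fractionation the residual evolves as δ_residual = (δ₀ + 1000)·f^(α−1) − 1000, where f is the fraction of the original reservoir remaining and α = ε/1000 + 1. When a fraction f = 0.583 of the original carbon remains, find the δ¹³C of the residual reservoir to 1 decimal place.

Rayleigh residual: δ_res = (δ₀ + 1000)·f^(α−1) − 1000
α − 1 = 0.03110
f^(α−1) = 0.583^(0.03110) = 0.983359
δ_res = (-13.8 + 1000) × 0.983359 − 1000 = 969.789 − 1000 = -30.21 permil

-30.2 permil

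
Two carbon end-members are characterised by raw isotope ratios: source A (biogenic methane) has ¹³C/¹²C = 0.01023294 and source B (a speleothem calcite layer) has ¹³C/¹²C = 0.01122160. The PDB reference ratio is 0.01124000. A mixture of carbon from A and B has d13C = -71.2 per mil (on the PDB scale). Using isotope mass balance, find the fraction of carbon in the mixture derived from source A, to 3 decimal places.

δ_A = (0.01023294/0.01124000 − 1)×1000 = (0.910404 − 1)×1000 = -89.596 per mil
δ_B = (0.01122160/0.01124000 − 1)×1000 = (0.998363 − 1)×1000 = -1.637 per mil
f_A = (δ_mix − δ_B)/(δ_A − δ_B) = (-71.2 − (-1.637))/(-89.596 − (-1.637))
f_A = -69.563 / -87.959 = 0.7909

0.791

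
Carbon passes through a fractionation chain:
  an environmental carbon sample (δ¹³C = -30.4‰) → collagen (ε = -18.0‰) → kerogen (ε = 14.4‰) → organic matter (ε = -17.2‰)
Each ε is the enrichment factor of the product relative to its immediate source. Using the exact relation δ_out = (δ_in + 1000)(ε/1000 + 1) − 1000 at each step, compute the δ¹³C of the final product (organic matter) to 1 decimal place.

-50.8‰

step 1: δ = (-30.40 + 1000)·(-18.0/1000 + 1) − 1000 = -47.85‰
step 2: δ = (-47.85 + 1000)·(14.4/1000 + 1) − 1000 = -34.14‰
step 3: δ = (-34.14 + 1000)·(-17.2/1000 + 1) − 1000 = -50.75‰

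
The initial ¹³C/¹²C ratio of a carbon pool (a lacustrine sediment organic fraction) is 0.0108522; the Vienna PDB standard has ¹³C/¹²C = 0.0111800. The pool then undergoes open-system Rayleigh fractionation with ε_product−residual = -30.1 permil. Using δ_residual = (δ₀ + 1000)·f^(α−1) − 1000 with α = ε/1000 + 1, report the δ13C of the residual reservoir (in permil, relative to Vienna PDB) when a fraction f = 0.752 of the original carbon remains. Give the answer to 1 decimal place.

δ₀ = (0.0108522/0.0111800 − 1)×1000 = (0.970680 − 1)×1000 = -29.320 permil
α − 1 = ε/1000 = -0.0301
f^(α−1) = 0.752^(-0.0301) = 1.008616
δ_res = (-29.320 + 1000) × 1.008616 − 1000 = 979.043 − 1000 = -20.96 permil

-21.0 permil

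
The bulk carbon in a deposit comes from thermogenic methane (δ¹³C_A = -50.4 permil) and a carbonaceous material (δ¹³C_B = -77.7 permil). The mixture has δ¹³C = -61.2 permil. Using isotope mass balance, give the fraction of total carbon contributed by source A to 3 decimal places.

δ_mix = f_A·δ_A + (1 − f_A)·δ_B  ⇒  f_A = (δ_mix − δ_B)/(δ_A − δ_B)
f_A = (-61.2 − (-77.7)) / (-50.4 − (-77.7))
f_A = 16.5 / 27.3 = 0.6044

0.604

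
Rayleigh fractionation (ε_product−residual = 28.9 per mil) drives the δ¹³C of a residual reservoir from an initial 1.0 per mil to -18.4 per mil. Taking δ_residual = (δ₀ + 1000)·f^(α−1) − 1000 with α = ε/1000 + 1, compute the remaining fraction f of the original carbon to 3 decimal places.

α − 1 = ε/1000 = 0.0289
(δ_res + 1000)/(δ₀ + 1000) = (-18.4 + 1000)/(1.0 + 1000) = 981.6/1001.0 = 0.980619
f = 0.980619^(1/0.0289) = exp(ln(0.980619)/0.0289) = exp(-0.01957/0.0289)
f = exp(-0.6772) = 0.5080

0.508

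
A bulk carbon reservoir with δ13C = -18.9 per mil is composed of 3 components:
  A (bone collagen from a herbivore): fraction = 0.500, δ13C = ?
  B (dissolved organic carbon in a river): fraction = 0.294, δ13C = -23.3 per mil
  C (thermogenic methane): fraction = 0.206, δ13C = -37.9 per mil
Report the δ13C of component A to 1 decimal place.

Isotope mass balance: δ_bulk = Σ fᵢ·δᵢ.
-18.9 = 0.500×δ_A + 0.294×(-23.3) + 0.206×(-37.9)
0.500·δ_A = -18.9 − (-14.658) = -4.242
δ_A = -4.242 / 0.500 = -8.48 per mil

-8.5 per mil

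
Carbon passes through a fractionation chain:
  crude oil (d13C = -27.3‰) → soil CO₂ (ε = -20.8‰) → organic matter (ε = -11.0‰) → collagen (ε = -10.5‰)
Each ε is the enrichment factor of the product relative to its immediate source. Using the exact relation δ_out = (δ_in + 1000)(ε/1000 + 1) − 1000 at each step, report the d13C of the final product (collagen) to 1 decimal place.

-67.9‰

step 1: δ = (-27.30 + 1000)·(-20.8/1000 + 1) − 1000 = -47.53‰
step 2: δ = (-47.53 + 1000)·(-11.0/1000 + 1) − 1000 = -58.01‰
step 3: δ = (-58.01 + 1000)·(-10.5/1000 + 1) − 1000 = -67.90‰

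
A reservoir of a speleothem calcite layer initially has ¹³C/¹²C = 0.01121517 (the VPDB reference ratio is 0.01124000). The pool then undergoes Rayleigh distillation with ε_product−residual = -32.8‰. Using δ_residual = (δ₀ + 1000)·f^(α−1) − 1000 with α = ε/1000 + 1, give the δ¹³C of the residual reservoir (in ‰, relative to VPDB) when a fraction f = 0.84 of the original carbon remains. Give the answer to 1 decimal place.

δ₀ = (0.01121517/0.01124000 − 1)×1000 = (0.997791 − 1)×1000 = -2.209‰
α − 1 = ε/1000 = -0.0328
f^(α−1) = 0.84^(-0.0328) = 1.005735
δ_res = (-2.209 + 1000) × 1.005735 − 1000 = 1003.513 − 1000 = 3.51‰

3.5‰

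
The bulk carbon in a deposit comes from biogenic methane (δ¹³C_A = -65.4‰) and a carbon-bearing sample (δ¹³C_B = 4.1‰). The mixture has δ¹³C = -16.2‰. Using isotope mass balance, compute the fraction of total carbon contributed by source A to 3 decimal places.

0.292

δ_mix = f_A·δ_A + (1 − f_A)·δ_B  ⇒  f_A = (δ_mix − δ_B)/(δ_A − δ_B)
f_A = (-16.2 − (4.1)) / (-65.4 − (4.1))
f_A = -20.3 / -69.5 = 0.2921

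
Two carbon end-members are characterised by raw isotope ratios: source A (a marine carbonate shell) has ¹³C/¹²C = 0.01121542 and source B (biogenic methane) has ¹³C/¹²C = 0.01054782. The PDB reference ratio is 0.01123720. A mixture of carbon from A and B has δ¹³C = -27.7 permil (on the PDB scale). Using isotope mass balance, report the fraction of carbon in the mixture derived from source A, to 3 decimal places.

δ_A = (0.01121542/0.01123720 − 1)×1000 = (0.998062 − 1)×1000 = -1.938 permil
δ_B = (0.01054782/0.01123720 − 1)×1000 = (0.938652 − 1)×1000 = -61.348 permil
f_A = (δ_mix − δ_B)/(δ_A − δ_B) = (-27.7 − (-61.348))/(-1.938 − (-61.348))
f_A = 33.648 / 59.410 = 0.5664

0.566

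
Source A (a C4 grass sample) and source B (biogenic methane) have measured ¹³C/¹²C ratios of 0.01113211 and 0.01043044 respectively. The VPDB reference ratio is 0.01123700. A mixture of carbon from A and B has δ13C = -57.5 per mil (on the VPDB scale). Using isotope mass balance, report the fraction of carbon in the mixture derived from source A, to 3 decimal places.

δ_A = (0.01113211/0.01123700 − 1)×1000 = (0.990666 − 1)×1000 = -9.334 per mil
δ_B = (0.01043044/0.01123700 − 1)×1000 = (0.928223 − 1)×1000 = -71.777 per mil
f_A = (δ_mix − δ_B)/(δ_A − δ_B) = (-57.5 − (-71.777))/(-9.334 − (-71.777))
f_A = 14.277 / 62.443 = 0.2286

0.229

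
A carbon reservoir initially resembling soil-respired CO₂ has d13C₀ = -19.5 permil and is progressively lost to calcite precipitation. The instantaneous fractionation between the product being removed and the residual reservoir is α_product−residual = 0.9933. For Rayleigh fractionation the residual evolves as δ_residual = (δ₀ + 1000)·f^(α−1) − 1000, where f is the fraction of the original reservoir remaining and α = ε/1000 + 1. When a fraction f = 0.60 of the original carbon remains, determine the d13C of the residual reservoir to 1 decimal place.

-16.1 permil

Rayleigh residual: δ_res = (δ₀ + 1000)·f^(α−1) − 1000
α − 1 = -0.00670
f^(α−1) = 0.60^(-0.00670) = 1.003428
δ_res = (-19.5 + 1000) × 1.003428 − 1000 = 983.862 − 1000 = -16.14 permil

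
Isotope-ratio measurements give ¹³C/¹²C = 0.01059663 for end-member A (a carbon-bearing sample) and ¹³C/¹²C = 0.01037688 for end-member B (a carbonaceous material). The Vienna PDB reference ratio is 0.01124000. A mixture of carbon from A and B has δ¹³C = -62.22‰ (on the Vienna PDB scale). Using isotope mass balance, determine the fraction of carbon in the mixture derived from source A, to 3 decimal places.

0.745

δ_A = (0.01059663/0.01124000 − 1)×1000 = (0.942761 − 1)×1000 = -57.239‰
δ_B = (0.01037688/0.01124000 − 1)×1000 = (0.923210 − 1)×1000 = -76.790‰
f_A = (δ_mix − δ_B)/(δ_A − δ_B) = (-62.22 − (-76.790))/(-57.239 − (-76.790))
f_A = 14.570 / 19.551 = 0.7452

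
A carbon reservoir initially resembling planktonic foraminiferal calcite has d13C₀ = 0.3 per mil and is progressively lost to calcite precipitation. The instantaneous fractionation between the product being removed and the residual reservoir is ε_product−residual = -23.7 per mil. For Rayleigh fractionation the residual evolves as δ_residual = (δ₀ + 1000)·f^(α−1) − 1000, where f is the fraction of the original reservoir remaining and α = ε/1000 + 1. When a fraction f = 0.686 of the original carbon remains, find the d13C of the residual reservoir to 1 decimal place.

Rayleigh residual: δ_res = (δ₀ + 1000)·f^(α−1) − 1000
α = ε/1000 + 1 = 0.97630, so α − 1 = -0.02370
f^(α−1) = 0.686^(-0.02370) = 1.008972
δ_res = (0.3 + 1000) × 1.008972 − 1000 = 1009.275 − 1000 = 9.27 per mil

9.3 per mil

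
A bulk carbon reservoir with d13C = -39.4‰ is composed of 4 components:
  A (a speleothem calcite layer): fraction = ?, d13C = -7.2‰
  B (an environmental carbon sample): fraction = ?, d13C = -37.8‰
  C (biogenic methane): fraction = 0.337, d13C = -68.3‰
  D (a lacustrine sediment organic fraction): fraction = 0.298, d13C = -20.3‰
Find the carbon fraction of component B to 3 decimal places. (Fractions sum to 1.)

0.252

Let f_B and f_A be the unknown fractions; fractions sum to 1 so f_B + f_A = 0.365.
Mass balance: Σ fᵢ·δᵢ = δ_bulk ⇒ f_B·(-37.8) + f_A·(-7.2) = -39.4 − (-29.066) = -10.334
Substitute f_A = 0.365 − f_B:
f_B·(-37.8 − -7.2) = -10.334 − 0.365×(-7.2) = -7.706
f_B = -7.706 / -30.6 = 0.2518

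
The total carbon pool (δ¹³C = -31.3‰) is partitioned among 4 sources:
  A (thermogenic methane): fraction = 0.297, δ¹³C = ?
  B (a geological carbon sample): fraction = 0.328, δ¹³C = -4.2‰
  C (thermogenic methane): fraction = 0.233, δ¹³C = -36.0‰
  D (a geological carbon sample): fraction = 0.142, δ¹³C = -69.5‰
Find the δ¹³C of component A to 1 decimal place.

Isotope mass balance: δ_bulk = Σ fᵢ·δᵢ.
-31.3 = 0.297×δ_A + 0.328×(-4.2) + 0.233×(-36.0) + 0.142×(-69.5)
0.297·δ_A = -31.3 − (-19.635) = -11.665
δ_A = -11.665 / 0.297 = -39.28‰

-39.3‰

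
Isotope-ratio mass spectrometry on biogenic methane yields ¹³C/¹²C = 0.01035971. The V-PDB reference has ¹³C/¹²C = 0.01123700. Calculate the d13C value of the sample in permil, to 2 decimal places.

-78.07 permil

d13C = (R_sample / R_standard − 1) × 1000
R_sample / R_standard = 0.01035971 / 0.01123700 = 0.921928
d13C = (0.921928 − 1) × 1000 = -78.072 permil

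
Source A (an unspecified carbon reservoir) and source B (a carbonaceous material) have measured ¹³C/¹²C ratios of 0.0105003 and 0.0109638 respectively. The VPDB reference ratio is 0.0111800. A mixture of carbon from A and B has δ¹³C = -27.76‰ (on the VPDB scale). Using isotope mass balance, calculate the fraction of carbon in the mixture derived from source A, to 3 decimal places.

0.203

δ_A = (0.0105003/0.0111800 − 1)×1000 = (0.939204 − 1)×1000 = -60.796‰
δ_B = (0.0109638/0.0111800 − 1)×1000 = (0.980662 − 1)×1000 = -19.338‰
f_A = (δ_mix − δ_B)/(δ_A − δ_B) = (-27.76 − (-19.338))/(-60.796 − (-19.338))
f_A = -8.422 / -41.458 = 0.2031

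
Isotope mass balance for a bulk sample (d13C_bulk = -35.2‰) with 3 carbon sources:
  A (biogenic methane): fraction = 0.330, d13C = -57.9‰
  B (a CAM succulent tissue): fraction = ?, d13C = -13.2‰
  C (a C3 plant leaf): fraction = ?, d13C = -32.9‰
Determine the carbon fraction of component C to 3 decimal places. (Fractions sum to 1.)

Let f_C and f_B be the unknown fractions; fractions sum to 1 so f_C + f_B = 0.670.
Mass balance: Σ fᵢ·δᵢ = δ_bulk ⇒ f_C·(-32.9) + f_B·(-13.2) = -35.2 − (-19.107) = -16.093
Substitute f_B = 0.670 − f_C:
f_C·(-32.9 − -13.2) = -16.093 − 0.670×(-13.2) = -7.249
f_C = -7.249 / -19.7 = 0.3680

0.368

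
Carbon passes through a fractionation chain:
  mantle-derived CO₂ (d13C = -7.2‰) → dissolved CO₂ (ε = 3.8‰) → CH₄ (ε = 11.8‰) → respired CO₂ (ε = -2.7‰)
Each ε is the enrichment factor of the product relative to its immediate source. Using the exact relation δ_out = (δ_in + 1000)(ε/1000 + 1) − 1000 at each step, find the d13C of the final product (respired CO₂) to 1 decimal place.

step 1: δ = (-7.20 + 1000)·(3.8/1000 + 1) − 1000 = -3.43‰
step 2: δ = (-3.43 + 1000)·(11.8/1000 + 1) − 1000 = 8.33‰
step 3: δ = (8.33 + 1000)·(-2.7/1000 + 1) − 1000 = 5.61‰

5.6‰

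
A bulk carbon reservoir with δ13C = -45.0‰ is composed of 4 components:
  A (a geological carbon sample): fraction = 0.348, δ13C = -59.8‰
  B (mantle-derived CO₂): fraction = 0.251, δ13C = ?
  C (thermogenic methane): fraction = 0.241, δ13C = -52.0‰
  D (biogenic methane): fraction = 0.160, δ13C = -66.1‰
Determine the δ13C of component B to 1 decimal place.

Isotope mass balance: δ_bulk = Σ fᵢ·δᵢ.
-45.0 = 0.348×(-59.8) + 0.251×δ_B + 0.241×(-52.0) + 0.160×(-66.1)
0.251·δ_B = -45.0 − (-43.918) = -1.082
δ_B = -1.082 / 0.251 = -4.31‰

-4.3‰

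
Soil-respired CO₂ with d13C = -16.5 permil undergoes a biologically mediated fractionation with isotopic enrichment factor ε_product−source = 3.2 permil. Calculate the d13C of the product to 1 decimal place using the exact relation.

Exactly, δ_product = (δ_source + 1000)·(ε/1000 + 1) − 1000.
δ_product = (-16.5 + 1000) × (3.2/1000 + 1) − 1000
δ_product = -13.35 permil

-13.4 permil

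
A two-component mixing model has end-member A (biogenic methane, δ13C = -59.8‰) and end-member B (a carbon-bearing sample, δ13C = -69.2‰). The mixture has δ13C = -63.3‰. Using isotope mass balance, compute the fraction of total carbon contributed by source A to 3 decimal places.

δ_mix = f_A·δ_A + (1 − f_A)·δ_B  ⇒  f_A = (δ_mix − δ_B)/(δ_A − δ_B)
f_A = (-63.3 − (-69.2)) / (-59.8 − (-69.2))
f_A = 5.9 / 9.4 = 0.6277

0.628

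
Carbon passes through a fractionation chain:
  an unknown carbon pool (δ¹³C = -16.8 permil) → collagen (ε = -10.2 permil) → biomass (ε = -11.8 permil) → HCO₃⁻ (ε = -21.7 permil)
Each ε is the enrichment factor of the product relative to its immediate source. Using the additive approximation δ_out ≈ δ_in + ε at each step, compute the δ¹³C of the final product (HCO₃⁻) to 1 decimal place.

step 1: δ ≈ -16.8 + (-10.2) = -27.0 permil
step 2: δ ≈ -27.0 + (-11.8) = -38.8 permil
step 3: δ ≈ -38.8 + (-21.7) = -60.5 permil

-60.5 permil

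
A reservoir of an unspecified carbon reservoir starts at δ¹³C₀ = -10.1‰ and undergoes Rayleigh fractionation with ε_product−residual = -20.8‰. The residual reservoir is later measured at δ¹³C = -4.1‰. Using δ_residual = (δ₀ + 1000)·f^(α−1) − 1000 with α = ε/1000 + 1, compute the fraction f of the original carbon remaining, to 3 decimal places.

α − 1 = ε/1000 = -0.0208
(δ_res + 1000)/(δ₀ + 1000) = (-4.1 + 1000)/(-10.1 + 1000) = 995.9/989.9 = 1.006061
f = 1.006061^(1/-0.0208) = exp(ln(1.006061)/-0.0208) = exp(0.00604/-0.0208)
f = exp(-0.2905) = 0.7479

0.748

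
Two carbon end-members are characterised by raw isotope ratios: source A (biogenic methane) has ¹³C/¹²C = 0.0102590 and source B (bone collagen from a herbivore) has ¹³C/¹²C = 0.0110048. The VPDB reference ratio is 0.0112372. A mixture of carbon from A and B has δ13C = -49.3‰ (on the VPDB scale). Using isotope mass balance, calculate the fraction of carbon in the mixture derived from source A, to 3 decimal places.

δ_A = (0.0102590/0.0112372 − 1)×1000 = (0.912950 − 1)×1000 = -87.050‰
δ_B = (0.0110048/0.0112372 − 1)×1000 = (0.979319 − 1)×1000 = -20.681‰
f_A = (δ_mix − δ_B)/(δ_A − δ_B) = (-49.3 − (-20.681))/(-87.050 − (-20.681))
f_A = -28.619 / -66.369 = 0.4312

0.431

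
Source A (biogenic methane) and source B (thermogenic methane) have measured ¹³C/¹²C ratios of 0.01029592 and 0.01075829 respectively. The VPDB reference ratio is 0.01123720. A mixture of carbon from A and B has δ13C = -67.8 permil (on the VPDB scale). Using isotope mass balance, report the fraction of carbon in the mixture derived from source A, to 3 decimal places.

0.612

δ_A = (0.01029592/0.01123720 − 1)×1000 = (0.916235 − 1)×1000 = -83.765 permil
δ_B = (0.01075829/0.01123720 − 1)×1000 = (0.957382 − 1)×1000 = -42.618 permil
f_A = (δ_mix − δ_B)/(δ_A − δ_B) = (-67.8 − (-42.618))/(-83.765 − (-42.618))
f_A = -25.182 / -41.146 = 0.6120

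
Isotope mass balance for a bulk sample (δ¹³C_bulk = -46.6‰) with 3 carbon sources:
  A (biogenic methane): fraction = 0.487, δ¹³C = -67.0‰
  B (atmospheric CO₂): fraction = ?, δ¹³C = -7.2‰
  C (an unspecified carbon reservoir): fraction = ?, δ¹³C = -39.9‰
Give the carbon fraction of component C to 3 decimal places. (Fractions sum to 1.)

0.314

Let f_C and f_B be the unknown fractions; fractions sum to 1 so f_C + f_B = 0.513.
Mass balance: Σ fᵢ·δᵢ = δ_bulk ⇒ f_C·(-39.9) + f_B·(-7.2) = -46.6 − (-32.629) = -13.971
Substitute f_B = 0.513 − f_C:
f_C·(-39.9 − -7.2) = -13.971 − 0.513×(-7.2) = -10.277
f_C = -10.277 / -32.7 = 0.3143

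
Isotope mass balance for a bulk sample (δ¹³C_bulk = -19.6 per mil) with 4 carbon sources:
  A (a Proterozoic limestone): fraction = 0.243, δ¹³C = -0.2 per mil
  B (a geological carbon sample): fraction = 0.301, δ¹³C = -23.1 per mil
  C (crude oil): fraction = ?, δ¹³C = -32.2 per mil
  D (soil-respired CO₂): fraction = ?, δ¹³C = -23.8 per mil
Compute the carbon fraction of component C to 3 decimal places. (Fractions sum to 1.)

Let f_C and f_D be the unknown fractions; fractions sum to 1 so f_C + f_D = 0.456.
Mass balance: Σ fᵢ·δᵢ = δ_bulk ⇒ f_C·(-32.2) + f_D·(-23.8) = -19.6 − (-7.002) = -12.598
Substitute f_D = 0.456 − f_C:
f_C·(-32.2 − -23.8) = -12.598 − 0.456×(-23.8) = -1.746
f_C = -1.746 / -8.4 = 0.2078

0.208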